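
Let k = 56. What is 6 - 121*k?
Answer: -6770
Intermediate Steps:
6 - 121*k = 6 - 121*56 = 6 - 6776 = -6770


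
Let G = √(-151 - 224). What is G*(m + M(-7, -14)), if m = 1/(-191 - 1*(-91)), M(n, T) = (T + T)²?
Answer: 78399*I*√15/20 ≈ 15182.0*I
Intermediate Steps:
M(n, T) = 4*T² (M(n, T) = (2*T)² = 4*T²)
G = 5*I*√15 (G = √(-375) = 5*I*√15 ≈ 19.365*I)
m = -1/100 (m = 1/(-191 + 91) = 1/(-100) = -1/100 ≈ -0.010000)
G*(m + M(-7, -14)) = (5*I*√15)*(-1/100 + 4*(-14)²) = (5*I*√15)*(-1/100 + 4*196) = (5*I*√15)*(-1/100 + 784) = (5*I*√15)*(78399/100) = 78399*I*√15/20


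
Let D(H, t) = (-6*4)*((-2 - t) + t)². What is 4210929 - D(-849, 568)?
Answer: 4211025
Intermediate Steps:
D(H, t) = -96 (D(H, t) = -24*(-2)² = -24*4 = -96)
4210929 - D(-849, 568) = 4210929 - 1*(-96) = 4210929 + 96 = 4211025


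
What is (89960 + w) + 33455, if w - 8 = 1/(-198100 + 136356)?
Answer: 7620629711/61744 ≈ 1.2342e+5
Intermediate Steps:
w = 493951/61744 (w = 8 + 1/(-198100 + 136356) = 8 + 1/(-61744) = 8 - 1/61744 = 493951/61744 ≈ 8.0000)
(89960 + w) + 33455 = (89960 + 493951/61744) + 33455 = 5554984191/61744 + 33455 = 7620629711/61744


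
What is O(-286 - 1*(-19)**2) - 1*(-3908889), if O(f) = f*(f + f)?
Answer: 4746107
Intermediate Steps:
O(f) = 2*f**2 (O(f) = f*(2*f) = 2*f**2)
O(-286 - 1*(-19)**2) - 1*(-3908889) = 2*(-286 - 1*(-19)**2)**2 - 1*(-3908889) = 2*(-286 - 1*361)**2 + 3908889 = 2*(-286 - 361)**2 + 3908889 = 2*(-647)**2 + 3908889 = 2*418609 + 3908889 = 837218 + 3908889 = 4746107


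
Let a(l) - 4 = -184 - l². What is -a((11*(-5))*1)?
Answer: 3205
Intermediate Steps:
a(l) = -180 - l² (a(l) = 4 + (-184 - l²) = -180 - l²)
-a((11*(-5))*1) = -(-180 - ((11*(-5))*1)²) = -(-180 - (-55*1)²) = -(-180 - 1*(-55)²) = -(-180 - 1*3025) = -(-180 - 3025) = -1*(-3205) = 3205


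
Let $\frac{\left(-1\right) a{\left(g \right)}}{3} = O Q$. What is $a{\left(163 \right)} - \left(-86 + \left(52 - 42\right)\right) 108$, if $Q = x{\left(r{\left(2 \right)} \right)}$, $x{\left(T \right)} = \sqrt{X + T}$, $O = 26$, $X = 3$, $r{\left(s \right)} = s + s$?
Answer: $8208 - 78 \sqrt{7} \approx 8001.6$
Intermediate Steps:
$r{\left(s \right)} = 2 s$
$x{\left(T \right)} = \sqrt{3 + T}$
$Q = \sqrt{7}$ ($Q = \sqrt{3 + 2 \cdot 2} = \sqrt{3 + 4} = \sqrt{7} \approx 2.6458$)
$a{\left(g \right)} = - 78 \sqrt{7}$ ($a{\left(g \right)} = - 3 \cdot 26 \sqrt{7} = - 78 \sqrt{7}$)
$a{\left(163 \right)} - \left(-86 + \left(52 - 42\right)\right) 108 = - 78 \sqrt{7} - \left(-86 + \left(52 - 42\right)\right) 108 = - 78 \sqrt{7} - \left(-86 + 10\right) 108 = - 78 \sqrt{7} - \left(-76\right) 108 = - 78 \sqrt{7} - -8208 = - 78 \sqrt{7} + 8208 = 8208 - 78 \sqrt{7}$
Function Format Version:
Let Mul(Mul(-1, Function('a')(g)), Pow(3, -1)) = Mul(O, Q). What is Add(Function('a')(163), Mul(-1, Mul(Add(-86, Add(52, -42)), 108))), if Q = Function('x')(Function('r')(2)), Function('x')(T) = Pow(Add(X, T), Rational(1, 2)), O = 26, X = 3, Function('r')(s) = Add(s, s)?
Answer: Add(8208, Mul(-78, Pow(7, Rational(1, 2)))) ≈ 8001.6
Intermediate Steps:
Function('r')(s) = Mul(2, s)
Function('x')(T) = Pow(Add(3, T), Rational(1, 2))
Q = Pow(7, Rational(1, 2)) (Q = Pow(Add(3, Mul(2, 2)), Rational(1, 2)) = Pow(Add(3, 4), Rational(1, 2)) = Pow(7, Rational(1, 2)) ≈ 2.6458)
Function('a')(g) = Mul(-78, Pow(7, Rational(1, 2))) (Function('a')(g) = Mul(-3, Mul(26, Pow(7, Rational(1, 2)))) = Mul(-78, Pow(7, Rational(1, 2))))
Add(Function('a')(163), Mul(-1, Mul(Add(-86, Add(52, -42)), 108))) = Add(Mul(-78, Pow(7, Rational(1, 2))), Mul(-1, Mul(Add(-86, Add(52, -42)), 108))) = Add(Mul(-78, Pow(7, Rational(1, 2))), Mul(-1, Mul(Add(-86, 10), 108))) = Add(Mul(-78, Pow(7, Rational(1, 2))), Mul(-1, Mul(-76, 108))) = Add(Mul(-78, Pow(7, Rational(1, 2))), Mul(-1, -8208)) = Add(Mul(-78, Pow(7, Rational(1, 2))), 8208) = Add(8208, Mul(-78, Pow(7, Rational(1, 2))))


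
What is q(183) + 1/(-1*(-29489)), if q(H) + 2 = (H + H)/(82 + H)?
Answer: -4835931/7814585 ≈ -0.61883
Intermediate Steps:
q(H) = -2 + 2*H/(82 + H) (q(H) = -2 + (H + H)/(82 + H) = -2 + (2*H)/(82 + H) = -2 + 2*H/(82 + H))
q(183) + 1/(-1*(-29489)) = -164/(82 + 183) + 1/(-1*(-29489)) = -164/265 + 1/29489 = -4835931/7814585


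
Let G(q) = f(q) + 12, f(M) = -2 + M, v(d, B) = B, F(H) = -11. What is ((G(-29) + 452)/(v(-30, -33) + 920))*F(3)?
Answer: -4763/887 ≈ -5.3698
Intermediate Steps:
G(q) = 10 + q (G(q) = (-2 + q) + 12 = 10 + q)
((G(-29) + 452)/(v(-30, -33) + 920))*F(3) = (((10 - 29) + 452)/(-33 + 920))*(-11) = ((-19 + 452)/887)*(-11) = (433*(1/887))*(-11) = (433/887)*(-11) = -4763/887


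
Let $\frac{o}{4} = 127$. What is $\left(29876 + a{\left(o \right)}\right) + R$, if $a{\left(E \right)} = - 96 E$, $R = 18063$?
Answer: $-829$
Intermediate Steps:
$o = 508$ ($o = 4 \cdot 127 = 508$)
$\left(29876 + a{\left(o \right)}\right) + R = \left(29876 - 48768\right) + 18063 = -18892 + 18063 = -829$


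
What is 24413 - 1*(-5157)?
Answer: 29570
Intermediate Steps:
24413 - 1*(-5157) = 24413 + 5157 = 29570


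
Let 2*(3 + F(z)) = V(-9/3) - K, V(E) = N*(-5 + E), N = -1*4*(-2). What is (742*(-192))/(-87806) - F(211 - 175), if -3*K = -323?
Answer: 23827691/263418 ≈ 90.456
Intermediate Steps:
N = 8 (N = -4*(-2) = 8)
K = 323/3 (K = -⅓*(-323) = 323/3 ≈ 107.67)
V(E) = -40 + 8*E (V(E) = 8*(-5 + E) = -40 + 8*E)
F(z) = -533/6 (F(z) = -3 + ((-40 + 8*(-9/3)) - 1*323/3)/2 = -3 + ((-40 + 8*(-9*⅓)) - 323/3)/2 = -3 + ((-40 + 8*(-3)) - 323/3)/2 = -3 + ((-40 - 24) - 323/3)/2 = -3 + (-64 - 323/3)/2 = -3 + (½)*(-515/3) = -3 - 515/6 = -533/6)
(742*(-192))/(-87806) - F(211 - 175) = (742*(-192))/(-87806) - 1*(-533/6) = -142464*(-1/87806) + 533/6 = 71232/43903 + 533/6 = 23827691/263418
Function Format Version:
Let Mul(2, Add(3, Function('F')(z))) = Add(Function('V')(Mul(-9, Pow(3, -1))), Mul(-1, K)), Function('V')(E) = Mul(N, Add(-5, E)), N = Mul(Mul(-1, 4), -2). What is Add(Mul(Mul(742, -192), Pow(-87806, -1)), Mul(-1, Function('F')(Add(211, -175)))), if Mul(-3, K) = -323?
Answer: Rational(23827691, 263418) ≈ 90.456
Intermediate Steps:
N = 8 (N = Mul(-4, -2) = 8)
K = Rational(323, 3) (K = Mul(Rational(-1, 3), -323) = Rational(323, 3) ≈ 107.67)
Function('V')(E) = Add(-40, Mul(8, E)) (Function('V')(E) = Mul(8, Add(-5, E)) = Add(-40, Mul(8, E)))
Function('F')(z) = Rational(-533, 6) (Function('F')(z) = Add(-3, Mul(Rational(1, 2), Add(Add(-40, Mul(8, Mul(-9, Pow(3, -1)))), Mul(-1, Rational(323, 3))))) = Add(-3, Mul(Rational(1, 2), Add(Add(-40, Mul(8, Mul(-9, Rational(1, 3)))), Rational(-323, 3)))) = Add(-3, Mul(Rational(1, 2), Add(Add(-40, Mul(8, -3)), Rational(-323, 3)))) = Add(-3, Mul(Rational(1, 2), Add(Add(-40, -24), Rational(-323, 3)))) = Add(-3, Mul(Rational(1, 2), Add(-64, Rational(-323, 3)))) = Add(-3, Mul(Rational(1, 2), Rational(-515, 3))) = Add(-3, Rational(-515, 6)) = Rational(-533, 6))
Add(Mul(Mul(742, -192), Pow(-87806, -1)), Mul(-1, Function('F')(Add(211, -175)))) = Add(Mul(Mul(742, -192), Pow(-87806, -1)), Mul(-1, Rational(-533, 6))) = Add(Mul(-142464, Rational(-1, 87806)), Rational(533, 6)) = Add(Rational(71232, 43903), Rational(533, 6)) = Rational(23827691, 263418)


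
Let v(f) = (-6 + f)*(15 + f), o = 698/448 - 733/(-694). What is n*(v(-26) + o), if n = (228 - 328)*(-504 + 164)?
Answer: 58572341875/4858 ≈ 1.2057e+7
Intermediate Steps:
o = 203199/77728 (o = 698*(1/448) - 733*(-1/694) = 349/224 + 733/694 = 203199/77728 ≈ 2.6142)
n = 34000 (n = -100*(-340) = 34000)
n*(v(-26) + o) = 34000*((-90 + (-26)**2 + 9*(-26)) + 203199/77728) = 34000*((-90 + 676 - 234) + 203199/77728) = 34000*(352 + 203199/77728) = 34000*(27563455/77728) = 58572341875/4858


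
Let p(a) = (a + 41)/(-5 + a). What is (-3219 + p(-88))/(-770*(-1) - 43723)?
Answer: 299320/3994629 ≈ 0.074931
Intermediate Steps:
p(a) = (41 + a)/(-5 + a)
(-3219 + p(-88))/(-770*(-1) - 43723) = (-3219 + (41 - 88)/(-5 - 88))/(-770*(-1) - 43723) = (-3219 - 47/(-93))/(770 - 43723) = (-3219 - 1/93*(-47))/(-42953) = (-3219 + 47/93)*(-1/42953) = -299320/93*(-1/42953) = 299320/3994629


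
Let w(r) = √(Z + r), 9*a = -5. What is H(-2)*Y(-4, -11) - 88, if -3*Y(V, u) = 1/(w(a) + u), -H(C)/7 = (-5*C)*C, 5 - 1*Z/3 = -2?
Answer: -15004/181 + 56*√46/181 ≈ -80.797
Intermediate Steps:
Z = 21 (Z = 15 - 3*(-2) = 15 + 6 = 21)
a = -5/9 (a = (⅑)*(-5) = -5/9 ≈ -0.55556)
H(C) = 35*C² (H(C) = -7*(-5*C)*C = -(-35)*C² = 35*C²)
w(r) = √(21 + r)
Y(V, u) = -1/(3*(u + 2*√46/3)) (Y(V, u) = -1/(3*(√(21 - 5/9) + u)) = -1/(3*(√(184/9) + u)) = -1/(3*(2*√46/3 + u)) = -1/(3*(u + 2*√46/3)))
H(-2)*Y(-4, -11) - 88 = (35*(-2)²)*(-1/(2*√46 + 3*(-11))) - 88 = (35*4)*(-1/(2*√46 - 33)) - 88 = 140*(-1/(-33 + 2*√46)) - 88 = -140/(-33 + 2*√46) - 88 = -88 - 140/(-33 + 2*√46)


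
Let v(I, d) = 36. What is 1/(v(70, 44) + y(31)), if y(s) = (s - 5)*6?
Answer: 1/192 ≈ 0.0052083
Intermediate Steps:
y(s) = -30 + 6*s (y(s) = (-5 + s)*6 = -30 + 6*s)
1/(v(70, 44) + y(31)) = 1/(36 + (-30 + 6*31)) = 1/(36 + (-30 + 186)) = 1/(36 + 156) = 1/192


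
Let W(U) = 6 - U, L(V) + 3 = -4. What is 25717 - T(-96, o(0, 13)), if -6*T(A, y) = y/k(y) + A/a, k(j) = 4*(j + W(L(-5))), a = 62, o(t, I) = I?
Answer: 38266543/1488 ≈ 25717.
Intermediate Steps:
L(V) = -7 (L(V) = -3 - 4 = -7)
k(j) = 52 + 4*j (k(j) = 4*(j + (6 - 1*(-7))) = 4*(j + (6 + 7)) = 4*(j + 13) = 4*(13 + j) = 52 + 4*j)
T(A, y) = -A/372 - y/(6*(52 + 4*y)) (T(A, y) = -(y/(52 + 4*y) + A/62)/6 = -(A/62 + y/(52 + 4*y))/6 = -A/372 - y/(6*(52 + 4*y)))
25717 - T(-96, o(0, 13)) = 25717 - (-1/24*13 - 1/372*(-96)*(13 + 13))/(13 + 13) = 25717 - (-13/24 - 1/372*(-96)*26)/26 = 25717 - (-13/24 + 208/31)/26 = 25717 - 4589/(26*744) = 25717 - 1*353/1488 = 25717 - 353/1488 = 38266543/1488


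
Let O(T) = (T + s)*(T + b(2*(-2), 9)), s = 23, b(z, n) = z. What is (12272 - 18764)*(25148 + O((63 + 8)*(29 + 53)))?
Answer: -220931576136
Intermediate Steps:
O(T) = (-4 + T)*(23 + T) (O(T) = (T + 23)*(T + 2*(-2)) = (23 + T)*(T - 4) = (23 + T)*(-4 + T) = (-4 + T)*(23 + T))
(12272 - 18764)*(25148 + O((63 + 8)*(29 + 53))) = (12272 - 18764)*(25148 + (-92 + ((63 + 8)*(29 + 53))**2 + 19*((63 + 8)*(29 + 53)))) = -6492*(25148 + (-92 + (71*82)**2 + 19*(71*82))) = -6492*(25148 + (-92 + 5822**2 + 19*5822)) = -6492*(25148 + (-92 + 33895684 + 110618)) = -6492*(25148 + 34006210) = -6492*34031358 = -220931576136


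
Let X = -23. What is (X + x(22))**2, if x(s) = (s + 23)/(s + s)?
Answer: 935089/1936 ≈ 483.00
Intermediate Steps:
x(s) = (23 + s)/(2*s) (x(s) = (23 + s)/((2*s)) = (23 + s)*(1/(2*s)) = (23 + s)/(2*s))
(X + x(22))**2 = (-23 + (1/2)*(23 + 22)/22)**2 = (-23 + (1/2)*(1/22)*45)**2 = (-23 + 45/44)**2 = (-967/44)**2 = 935089/1936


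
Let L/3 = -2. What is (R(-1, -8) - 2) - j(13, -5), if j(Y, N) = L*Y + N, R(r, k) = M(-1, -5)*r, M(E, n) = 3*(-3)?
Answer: 90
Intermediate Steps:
L = -6 (L = 3*(-2) = -6)
M(E, n) = -9
R(r, k) = -9*r
j(Y, N) = N - 6*Y (j(Y, N) = -6*Y + N = N - 6*Y)
(R(-1, -8) - 2) - j(13, -5) = (-9*(-1) - 2) - (-5 - 6*13) = (9 - 2) - (-5 - 78) = 7 - 1*(-83) = 7 + 83 = 90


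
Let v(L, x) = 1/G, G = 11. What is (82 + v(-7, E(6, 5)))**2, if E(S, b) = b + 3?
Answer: 815409/121 ≈ 6738.9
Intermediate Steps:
E(S, b) = 3 + b
v(L, x) = 1/11
(82 + v(-7, E(6, 5)))**2 = (82 + 1/11)**2 = (903/11)**2 = 815409/121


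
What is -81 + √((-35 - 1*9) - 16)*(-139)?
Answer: -81 - 278*I*√15 ≈ -81.0 - 1076.7*I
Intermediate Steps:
-81 + √((-35 - 1*9) - 16)*(-139) = -81 + √((-35 - 9) - 16)*(-139) = -81 + √(-44 - 16)*(-139) = -81 + √(-60)*(-139) = -81 + (2*I*√15)*(-139) = -81 - 278*I*√15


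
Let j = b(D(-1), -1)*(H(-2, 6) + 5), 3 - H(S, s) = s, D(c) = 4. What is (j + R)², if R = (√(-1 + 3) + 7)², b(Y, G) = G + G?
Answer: 2601 + 1316*√2 ≈ 4462.1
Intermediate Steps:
b(Y, G) = 2*G
H(S, s) = 3 - s
R = (7 + √2)² (R = (√2 + 7)² = (7 + √2)² ≈ 70.799)
j = -4 (j = (2*(-1))*((3 - 1*6) + 5) = -2*((3 - 6) + 5) = -2*(-3 + 5) = -2*2 = -4)
(j + R)² = (-4 + (7 + √2)²)²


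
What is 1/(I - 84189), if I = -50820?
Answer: -1/135009 ≈ -7.4069e-6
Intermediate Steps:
1/(I - 84189) = 1/(-50820 - 84189) = 1/(-135009) = -1/135009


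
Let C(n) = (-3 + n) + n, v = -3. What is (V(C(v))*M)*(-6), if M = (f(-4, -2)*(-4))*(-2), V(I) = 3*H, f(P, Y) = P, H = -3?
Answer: -1728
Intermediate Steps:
C(n) = -3 + 2*n
V(I) = -9 (V(I) = 3*(-3) = -9)
M = -32 (M = -4*(-4)*(-2) = 16*(-2) = -32)
(V(C(v))*M)*(-6) = -9*(-32)*(-6) = 288*(-6) = -1728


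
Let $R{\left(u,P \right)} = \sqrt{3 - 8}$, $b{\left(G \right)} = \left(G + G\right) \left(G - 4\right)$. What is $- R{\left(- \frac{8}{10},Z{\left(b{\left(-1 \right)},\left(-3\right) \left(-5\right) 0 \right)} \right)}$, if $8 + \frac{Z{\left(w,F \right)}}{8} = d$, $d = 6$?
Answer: $- i \sqrt{5} \approx - 2.2361 i$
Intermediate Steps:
$b{\left(G \right)} = 2 G \left(-4 + G\right)$
$Z{\left(w,F \right)} = -16$ ($Z{\left(w,F \right)} = -64 + 8 \cdot 6 = -64 + 48 = -16$)
$R{\left(u,P \right)} = i \sqrt{5}$ ($R{\left(u,P \right)} = \sqrt{-5} = i \sqrt{5}$)
$- R{\left(- \frac{8}{10},Z{\left(b{\left(-1 \right)},\left(-3\right) \left(-5\right) 0 \right)} \right)} = - i \sqrt{5}$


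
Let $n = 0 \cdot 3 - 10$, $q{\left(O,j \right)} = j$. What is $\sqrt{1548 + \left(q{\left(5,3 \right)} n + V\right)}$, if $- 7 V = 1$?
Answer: $\frac{25 \sqrt{119}}{7} \approx 38.96$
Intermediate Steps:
$V = - \frac{1}{7}$ ($V = \left(- \frac{1}{7}\right) 1 = - \frac{1}{7} \approx -0.14286$)
$n = -10$ ($n = 0 - 10 = -10$)
$\sqrt{1548 + \left(q{\left(5,3 \right)} n + V\right)} = \sqrt{1548 + \left(3 \left(-10\right) - \frac{1}{7}\right)} = \sqrt{1548 - \frac{211}{7}} = \sqrt{\frac{10625}{7}} = \frac{25 \sqrt{119}}{7}$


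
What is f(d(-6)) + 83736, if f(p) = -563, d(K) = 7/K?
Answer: 83173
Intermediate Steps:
f(d(-6)) + 83736 = -563 + 83736 = 83173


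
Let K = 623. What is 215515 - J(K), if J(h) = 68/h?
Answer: 134265777/623 ≈ 2.1552e+5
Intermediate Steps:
215515 - J(K) = 215515 - 68/623 = 134265777/623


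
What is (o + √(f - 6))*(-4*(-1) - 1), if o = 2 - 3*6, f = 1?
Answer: -48 + 3*I*√5 ≈ -48.0 + 6.7082*I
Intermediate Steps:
o = -16 (o = 2 - 18 = -16)
(o + √(f - 6))*(-4*(-1) - 1) = (-16 + √(1 - 6))*(-4*(-1) - 1) = (-16 + √(-5))*(4 - 1) = (-16 + I*√5)*3 = -48 + 3*I*√5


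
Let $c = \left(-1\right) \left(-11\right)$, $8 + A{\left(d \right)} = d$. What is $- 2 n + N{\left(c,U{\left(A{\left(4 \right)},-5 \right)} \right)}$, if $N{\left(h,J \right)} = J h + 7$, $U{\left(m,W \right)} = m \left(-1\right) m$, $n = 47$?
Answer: $-263$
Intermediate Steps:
$A{\left(d \right)} = -8 + d$
$U{\left(m,W \right)} = - m^{2}$ ($U{\left(m,W \right)} = - m m = - m^{2}$)
$c = 11$
$N{\left(h,J \right)} = 7 + J h$
$- 2 n + N{\left(c,U{\left(A{\left(4 \right)},-5 \right)} \right)} = \left(-2\right) 47 + \left(7 + - \left(-8 + 4\right)^{2} \cdot 11\right) = -94 + \left(7 + - \left(-4\right)^{2} \cdot 11\right) = -94 + \left(7 + \left(-1\right) 16 \cdot 11\right) = -94 + \left(7 - 176\right) = -94 - 169 = -263$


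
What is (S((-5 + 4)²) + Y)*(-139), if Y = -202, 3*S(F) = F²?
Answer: 84095/3 ≈ 28032.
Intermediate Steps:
S(F) = F²/3
(S((-5 + 4)²) + Y)*(-139) = (((-5 + 4)²)²/3 - 202)*(-139) = (((-1)²)²/3 - 202)*(-139) = ((⅓)*1² - 202)*(-139) = ((⅓)*1 - 202)*(-139) = (⅓ - 202)*(-139) = -605/3*(-139) = 84095/3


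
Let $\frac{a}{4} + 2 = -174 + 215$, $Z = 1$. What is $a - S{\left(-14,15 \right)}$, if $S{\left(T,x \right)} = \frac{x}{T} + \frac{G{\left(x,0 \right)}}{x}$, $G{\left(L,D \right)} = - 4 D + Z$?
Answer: $\frac{32971}{210} \approx 157.0$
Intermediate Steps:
$G{\left(L,D \right)} = 1 - 4 D$ ($G{\left(L,D \right)} = - 4 D + 1 = 1 - 4 D$)
$S{\left(T,x \right)} = \frac{1}{x} + \frac{x}{T}$ ($S{\left(T,x \right)} = \frac{x}{T} + \frac{1 - 0}{x} = \frac{x}{T} + \frac{1 + 0}{x} = \frac{x}{T} + 1 \frac{1}{x} = \frac{x}{T} + \frac{1}{x} = \frac{1}{x} + \frac{x}{T}$)
$a = 156$ ($a = -8 + 4 \left(-174 + 215\right) = -8 + 4 \cdot 41 = -8 + 164 = 156$)
$a - S{\left(-14,15 \right)} = 156 - \left(\frac{1}{15} + \frac{15}{-14}\right) = 156 - \left(\frac{1}{15} + 15 \left(- \frac{1}{14}\right)\right) = 156 - \left(\frac{1}{15} - \frac{15}{14}\right) = 156 - - \frac{211}{210} = 156 + \frac{211}{210} = \frac{32971}{210}$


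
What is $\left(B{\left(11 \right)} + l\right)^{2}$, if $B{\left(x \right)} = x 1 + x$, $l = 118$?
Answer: $19600$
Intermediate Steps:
$B{\left(x \right)} = 2 x$ ($B{\left(x \right)} = x + x = 2 x$)
$\left(B{\left(11 \right)} + l\right)^{2} = \left(2 \cdot 11 + 118\right)^{2} = \left(22 + 118\right)^{2} = 140^{2} = 19600$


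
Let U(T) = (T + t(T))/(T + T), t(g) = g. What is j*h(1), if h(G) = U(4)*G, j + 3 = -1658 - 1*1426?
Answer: -3087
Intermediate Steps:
j = -3087 (j = -3 + (-1658 - 1*1426) = -3 + (-1658 - 1426) = -3 - 3084 = -3087)
U(T) = 1 (U(T) = (T + T)/(T + T) = (2*T)/((2*T)) = (2*T)*(1/(2*T)) = 1)
h(G) = G (h(G) = 1*G = G)
j*h(1) = -3087*1 = -3087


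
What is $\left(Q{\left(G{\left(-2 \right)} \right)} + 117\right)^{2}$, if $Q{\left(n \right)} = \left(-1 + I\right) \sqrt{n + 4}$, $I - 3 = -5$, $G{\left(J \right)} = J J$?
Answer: $13761 - 1404 \sqrt{2} \approx 11775.0$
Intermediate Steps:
$G{\left(J \right)} = J^{2}$
$I = -2$ ($I = 3 - 5 = -2$)
$Q{\left(n \right)} = - 3 \sqrt{4 + n}$ ($Q{\left(n \right)} = \left(-1 - 2\right) \sqrt{n + 4} = - 3 \sqrt{4 + n}$)
$\left(Q{\left(G{\left(-2 \right)} \right)} + 117\right)^{2} = \left(- 3 \sqrt{4 + \left(-2\right)^{2}} + 117\right)^{2} = \left(- 3 \sqrt{4 + 4} + 117\right)^{2} = \left(- 3 \sqrt{8} + 117\right)^{2} = \left(- 3 \cdot 2 \sqrt{2} + 117\right)^{2} = \left(- 6 \sqrt{2} + 117\right)^{2} = \left(117 - 6 \sqrt{2}\right)^{2}$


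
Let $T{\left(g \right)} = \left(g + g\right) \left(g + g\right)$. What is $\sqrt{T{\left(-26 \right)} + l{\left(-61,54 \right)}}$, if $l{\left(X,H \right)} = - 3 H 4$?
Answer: $2 \sqrt{514} \approx 45.343$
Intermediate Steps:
$l{\left(X,H \right)} = - 12 H$
$T{\left(g \right)} = 4 g^{2}$ ($T{\left(g \right)} = 2 g 2 g = 4 g^{2}$)
$\sqrt{T{\left(-26 \right)} + l{\left(-61,54 \right)}} = \sqrt{4 \left(-26\right)^{2} - 648} = \sqrt{4 \cdot 676 - 648} = \sqrt{2704 - 648} = \sqrt{2056} = 2 \sqrt{514}$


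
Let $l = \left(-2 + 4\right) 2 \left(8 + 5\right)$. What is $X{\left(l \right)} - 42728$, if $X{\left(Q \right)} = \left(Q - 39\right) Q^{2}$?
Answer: $-7576$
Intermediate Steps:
$l = 52$ ($l = 2 \cdot 2 \cdot 13 = 4 \cdot 13 = 52$)
$X{\left(Q \right)} = Q^{2} \left(-39 + Q\right)$ ($X{\left(Q \right)} = \left(-39 + Q\right) Q^{2} = Q^{2} \left(-39 + Q\right)$)
$X{\left(l \right)} - 42728 = 52^{2} \left(-39 + 52\right) - 42728 = 2704 \cdot 13 - 42728 = 35152 - 42728 = -7576$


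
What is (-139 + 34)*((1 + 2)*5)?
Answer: -1575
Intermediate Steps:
(-139 + 34)*((1 + 2)*5) = -315*5 = -105*15 = -1575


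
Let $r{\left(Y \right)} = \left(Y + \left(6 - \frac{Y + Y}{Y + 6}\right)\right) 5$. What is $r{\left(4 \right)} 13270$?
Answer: $610420$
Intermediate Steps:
$r{\left(Y \right)} = 30 + 5 Y - \frac{10 Y}{6 + Y}$ ($r{\left(Y \right)} = \left(Y - \left(-6 + \frac{2 Y}{6 + Y}\right)\right) 5 = \left(6 + Y - \frac{2 Y}{6 + Y}\right) 5 = 30 + 5 Y - \frac{10 Y}{6 + Y}$)
$r{\left(4 \right)} 13270 = \frac{5 \left(36 + 4^{2} + 10 \cdot 4\right)}{6 + 4} \cdot 13270 = \frac{5 \left(36 + 16 + 40\right)}{10} \cdot 13270 = 5 \cdot \frac{1}{10} \cdot 92 \cdot 13270 = 46 \cdot 13270 = 610420$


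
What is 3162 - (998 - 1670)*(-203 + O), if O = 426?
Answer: 153018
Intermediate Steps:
3162 - (998 - 1670)*(-203 + O) = 3162 - (998 - 1670)*(-203 + 426) = 3162 - (-672)*223 = 3162 - 1*(-149856) = 3162 + 149856 = 153018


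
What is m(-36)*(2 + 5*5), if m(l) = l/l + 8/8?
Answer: 54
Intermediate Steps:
m(l) = 2 (m(l) = 1 + 8*(⅛) = 1 + 1 = 2)
m(-36)*(2 + 5*5) = 2*(2 + 5*5) = 2*(2 + 25) = 2*27 = 54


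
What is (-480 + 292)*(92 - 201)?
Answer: 20492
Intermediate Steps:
(-480 + 292)*(92 - 201) = -188*(-109) = 20492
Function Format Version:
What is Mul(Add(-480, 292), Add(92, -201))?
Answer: 20492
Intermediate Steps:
Mul(Add(-480, 292), Add(92, -201)) = Mul(-188, -109) = 20492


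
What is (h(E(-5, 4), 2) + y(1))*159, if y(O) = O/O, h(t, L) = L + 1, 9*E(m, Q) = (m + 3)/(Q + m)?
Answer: 636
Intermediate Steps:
E(m, Q) = (3 + m)/(9*(Q + m)) (E(m, Q) = ((m + 3)/(Q + m))/9 = ((3 + m)/(Q + m))/9 = (3 + m)/(9*(Q + m)))
h(t, L) = 1 + L
y(O) = 1
(h(E(-5, 4), 2) + y(1))*159 = ((1 + 2) + 1)*159 = (3 + 1)*159 = 4*159 = 636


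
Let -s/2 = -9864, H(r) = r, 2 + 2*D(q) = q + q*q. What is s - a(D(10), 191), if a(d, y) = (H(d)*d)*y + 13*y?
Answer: -539711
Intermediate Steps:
D(q) = -1 + q/2 + q²/2 (D(q) = -1 + (q + q*q)/2 = -1 + (q + q²)/2 = -1 + (q/2 + q²/2) = -1 + q/2 + q²/2)
s = 19728 (s = -2*(-9864) = 19728)
a(d, y) = 13*y + y*d² (a(d, y) = (d*d)*y + 13*y = d²*y + 13*y = y*d² + 13*y = 13*y + y*d²)
s - a(D(10), 191) = 19728 - 191*(13 + (-1 + (½)*10 + (½)*10²)²) = 19728 - 191*(13 + (-1 + 5 + (½)*100)²) = 19728 - 191*(13 + (-1 + 5 + 50)²) = 19728 - 191*(13 + 54²) = 19728 - 191*(13 + 2916) = 19728 - 191*2929 = 19728 - 1*559439 = 19728 - 559439 = -539711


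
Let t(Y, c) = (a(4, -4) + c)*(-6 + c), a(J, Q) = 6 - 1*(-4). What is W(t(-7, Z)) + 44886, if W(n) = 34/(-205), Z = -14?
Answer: 9201596/205 ≈ 44886.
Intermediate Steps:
a(J, Q) = 10 (a(J, Q) = 6 + 4 = 10)
t(Y, c) = (-6 + c)*(10 + c) (t(Y, c) = (10 + c)*(-6 + c) = (-6 + c)*(10 + c))
W(n) = -34/205 (W(n) = 34*(-1/205) = -34/205)
W(t(-7, Z)) + 44886 = -34/205 + 44886 = 9201596/205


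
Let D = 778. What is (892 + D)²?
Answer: 2788900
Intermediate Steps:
(892 + D)² = (892 + 778)² = 1670² = 2788900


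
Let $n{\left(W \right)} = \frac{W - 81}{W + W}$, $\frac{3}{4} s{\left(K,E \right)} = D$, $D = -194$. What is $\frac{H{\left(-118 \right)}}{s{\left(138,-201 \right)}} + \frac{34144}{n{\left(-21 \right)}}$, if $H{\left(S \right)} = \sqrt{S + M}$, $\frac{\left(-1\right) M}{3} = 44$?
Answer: $\frac{239008}{17} - \frac{15 i \sqrt{10}}{776} \approx 14059.0 - 0.061127 i$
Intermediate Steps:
$M = -132$ ($M = \left(-3\right) 44 = -132$)
$s{\left(K,E \right)} = - \frac{776}{3}$ ($s{\left(K,E \right)} = \frac{4}{3} \left(-194\right) = - \frac{776}{3}$)
$H{\left(S \right)} = \sqrt{-132 + S}$ ($H{\left(S \right)} = \sqrt{S - 132} = \sqrt{-132 + S}$)
$n{\left(W \right)} = \frac{-81 + W}{2 W}$
$\frac{H{\left(-118 \right)}}{s{\left(138,-201 \right)}} + \frac{34144}{n{\left(-21 \right)}} = \frac{\sqrt{-132 - 118}}{- \frac{776}{3}} + \frac{34144}{\frac{1}{2} \frac{1}{-21} \left(-81 - 21\right)} = \sqrt{-250} \left(- \frac{3}{776}\right) + \frac{34144}{\frac{1}{2} \left(- \frac{1}{21}\right) \left(-102\right)} = 5 i \sqrt{10} \left(- \frac{3}{776}\right) + \frac{34144}{\frac{17}{7}} = - \frac{15 i \sqrt{10}}{776} + 34144 \cdot \frac{7}{17} = - \frac{15 i \sqrt{10}}{776} + \frac{239008}{17} = \frac{239008}{17} - \frac{15 i \sqrt{10}}{776}$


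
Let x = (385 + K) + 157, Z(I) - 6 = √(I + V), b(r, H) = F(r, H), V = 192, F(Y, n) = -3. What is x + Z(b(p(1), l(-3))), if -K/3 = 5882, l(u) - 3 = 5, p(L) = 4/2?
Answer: -17098 + 3*√21 ≈ -17084.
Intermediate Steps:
p(L) = 2 (p(L) = 4*(½) = 2)
l(u) = 8 (l(u) = 3 + 5 = 8)
b(r, H) = -3
K = -17646 (K = -3*5882 = -17646)
Z(I) = 6 + √(192 + I) (Z(I) = 6 + √(I + 192) = 6 + √(192 + I))
x = -17104 (x = (385 - 17646) + 157 = -17261 + 157 = -17104)
x + Z(b(p(1), l(-3))) = -17104 + (6 + √(192 - 3)) = -17104 + (6 + √189) = -17104 + (6 + 3*√21) = -17098 + 3*√21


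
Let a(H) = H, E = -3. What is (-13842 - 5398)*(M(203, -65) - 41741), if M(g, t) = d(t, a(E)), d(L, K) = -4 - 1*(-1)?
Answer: 803154560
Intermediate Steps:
d(L, K) = -3 (d(L, K) = -4 + 1 = -3)
M(g, t) = -3
(-13842 - 5398)*(M(203, -65) - 41741) = (-13842 - 5398)*(-3 - 41741) = -19240*(-41744) = 803154560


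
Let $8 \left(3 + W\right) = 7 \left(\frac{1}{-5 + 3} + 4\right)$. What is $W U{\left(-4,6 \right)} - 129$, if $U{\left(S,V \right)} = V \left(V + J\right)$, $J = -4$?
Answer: $- \frac{513}{4} \approx -128.25$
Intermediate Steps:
$U{\left(S,V \right)} = V \left(-4 + V\right)$ ($U{\left(S,V \right)} = V \left(V - 4\right) = V \left(-4 + V\right)$)
$W = \frac{1}{16}$ ($W = -3 + \frac{7 \left(\frac{1}{-5 + 3} + 4\right)}{8} = -3 + \frac{7 \left(\frac{1}{-2} + 4\right)}{8} = -3 + \frac{7 \left(- \frac{1}{2} + 4\right)}{8} = -3 + \frac{7 \cdot \frac{7}{2}}{8} = -3 + \frac{1}{8} \cdot \frac{49}{2} = -3 + \frac{49}{16} = \frac{1}{16} \approx 0.0625$)
$W U{\left(-4,6 \right)} - 129 = \frac{6 \left(-4 + 6\right)}{16} - 129 = \frac{6 \cdot 2}{16} - 129 = \frac{1}{16} \cdot 12 - 129 = \frac{3}{4} - 129 = - \frac{513}{4}$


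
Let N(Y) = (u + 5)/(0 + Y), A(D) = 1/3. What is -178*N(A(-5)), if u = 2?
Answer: -3738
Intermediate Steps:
A(D) = ⅓
N(Y) = 7/Y (N(Y) = (2 + 5)/(0 + Y) = 7/Y)
-178*N(A(-5)) = -1246/⅓ = -1246*3 = -178*21 = -3738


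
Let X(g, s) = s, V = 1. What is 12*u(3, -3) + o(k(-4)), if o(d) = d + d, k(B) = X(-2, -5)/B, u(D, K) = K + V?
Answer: -43/2 ≈ -21.500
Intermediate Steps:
u(D, K) = 1 + K (u(D, K) = K + 1 = 1 + K)
k(B) = -5/B
o(d) = 2*d
12*u(3, -3) + o(k(-4)) = 12*(1 - 3) + 2*(-5/(-4)) = 12*(-2) + 2*(-5*(-¼)) = -24 + 2*(5/4) = -24 + 5/2 = -43/2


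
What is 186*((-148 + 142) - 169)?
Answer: -32550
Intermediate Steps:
186*((-148 + 142) - 169) = 186*(-6 - 169) = 186*(-175) = -32550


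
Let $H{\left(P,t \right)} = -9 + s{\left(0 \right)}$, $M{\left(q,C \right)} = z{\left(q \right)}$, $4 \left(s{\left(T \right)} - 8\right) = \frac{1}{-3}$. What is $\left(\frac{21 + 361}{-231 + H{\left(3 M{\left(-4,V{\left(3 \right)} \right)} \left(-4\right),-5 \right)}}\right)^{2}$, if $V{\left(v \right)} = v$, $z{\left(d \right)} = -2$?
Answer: $\frac{21013056}{7756225} \approx 2.7092$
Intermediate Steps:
$s{\left(T \right)} = \frac{95}{12}$ ($s{\left(T \right)} = 8 + \frac{1}{4 \left(-3\right)} = 8 + \frac{1}{4} \left(- \frac{1}{3}\right) = 8 - \frac{1}{12} = \frac{95}{12}$)
$M{\left(q,C \right)} = -2$
$H{\left(P,t \right)} = - \frac{13}{12}$ ($H{\left(P,t \right)} = -9 + \frac{95}{12} = - \frac{13}{12}$)
$\left(\frac{21 + 361}{-231 + H{\left(3 M{\left(-4,V{\left(3 \right)} \right)} \left(-4\right),-5 \right)}}\right)^{2} = \left(\frac{21 + 361}{-231 - \frac{13}{12}}\right)^{2} = \left(\frac{382}{- \frac{2785}{12}}\right)^{2} = \left(382 \left(- \frac{12}{2785}\right)\right)^{2} = \left(- \frac{4584}{2785}\right)^{2} = \frac{21013056}{7756225}$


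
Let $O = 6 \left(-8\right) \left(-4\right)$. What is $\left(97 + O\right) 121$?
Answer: $34969$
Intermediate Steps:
$O = 192$ ($O = \left(-48\right) \left(-4\right) = 192$)
$\left(97 + O\right) 121 = \left(97 + 192\right) 121 = 289 \cdot 121 = 34969$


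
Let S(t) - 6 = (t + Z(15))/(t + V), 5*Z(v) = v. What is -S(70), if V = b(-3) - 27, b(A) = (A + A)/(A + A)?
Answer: -337/44 ≈ -7.6591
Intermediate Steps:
b(A) = 1 (b(A) = (2*A)/((2*A)) = (2*A)*(1/(2*A)) = 1)
Z(v) = v/5
V = -26 (V = 1 - 27 = -26)
S(t) = 6 + (3 + t)/(-26 + t) (S(t) = 6 + (t + (⅕)*15)/(t - 26) = 6 + (t + 3)/(-26 + t) = 6 + (3 + t)/(-26 + t))
-S(70) = -(-153 + 7*70)/(-26 + 70) = -(-153 + 490)/44 = -337/44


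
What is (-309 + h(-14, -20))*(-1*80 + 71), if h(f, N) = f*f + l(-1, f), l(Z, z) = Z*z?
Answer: 891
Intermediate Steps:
h(f, N) = f**2 - f (h(f, N) = f*f - f = f**2 - f)
(-309 + h(-14, -20))*(-1*80 + 71) = (-309 - 14*(-1 - 14))*(-1*80 + 71) = (-309 - 14*(-15))*(-80 + 71) = (-309 + 210)*(-9) = -99*(-9) = 891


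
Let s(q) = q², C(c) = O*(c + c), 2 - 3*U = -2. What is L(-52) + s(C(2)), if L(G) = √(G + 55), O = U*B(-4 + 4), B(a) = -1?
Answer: 256/9 + √3 ≈ 30.176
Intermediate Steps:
U = 4/3 (U = ⅔ - ⅓*(-2) = ⅔ + ⅔ = 4/3 ≈ 1.3333)
O = -4/3 (O = (4/3)*(-1) = -4/3 ≈ -1.3333)
C(c) = -8*c/3 (C(c) = -4*(c + c)/3 = -8*c/3)
L(G) = √(55 + G)
L(-52) + s(C(2)) = √(55 - 52) + (-8/3*2)² = √3 + (-16/3)² = √3 + 256/9 = 256/9 + √3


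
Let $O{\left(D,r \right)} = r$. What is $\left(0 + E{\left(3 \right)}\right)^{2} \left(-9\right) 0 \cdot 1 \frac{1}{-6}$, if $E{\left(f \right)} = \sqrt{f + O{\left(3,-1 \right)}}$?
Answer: $0$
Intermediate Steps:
$E{\left(f \right)} = \sqrt{-1 + f}$ ($E{\left(f \right)} = \sqrt{f - 1} = \sqrt{-1 + f}$)
$\left(0 + E{\left(3 \right)}\right)^{2} \left(-9\right) 0 \cdot 1 \frac{1}{-6} = \left(0 + \sqrt{-1 + 3}\right)^{2} \left(-9\right) 0 \cdot 1 \frac{1}{-6} = \left(0 + \sqrt{2}\right)^{2} \left(-9\right) 0 \cdot 1 \left(- \frac{1}{6}\right) = \left(\sqrt{2}\right)^{2} \left(-9\right) 0 \left(- \frac{1}{6}\right) = 2 \left(-9\right) 0 = \left(-18\right) 0 = 0$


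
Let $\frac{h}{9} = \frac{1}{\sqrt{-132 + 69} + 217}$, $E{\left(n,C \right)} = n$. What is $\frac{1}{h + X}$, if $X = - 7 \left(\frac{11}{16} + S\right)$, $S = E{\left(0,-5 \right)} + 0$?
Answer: $- \frac{3599456}{17173297} + \frac{432 i \sqrt{7}}{17173297} \approx -0.2096 + 6.6555 \cdot 10^{-5} i$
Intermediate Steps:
$S = 0$ ($S = 0 + 0 = 0$)
$X = - \frac{77}{16}$ ($X = - 7 \left(\frac{11}{16} + 0\right) = \left(-7\right) \frac{11}{16} = - \frac{77}{16} \approx -4.8125$)
$h = \frac{9}{217 + 3 i \sqrt{7}}$ ($h = \frac{9}{\sqrt{-132 + 69} + 217} = \frac{9}{\sqrt{-63} + 217} = \frac{9}{3 i \sqrt{7} + 217} = \frac{9}{217 + 3 i \sqrt{7}} \approx 0.041419 - 0.001515 i$)
$\frac{1}{h + X} = \frac{1}{\left(\frac{279}{6736} - \frac{27 i \sqrt{7}}{47152}\right) - \frac{77}{16}} = \frac{1}{- \frac{16069}{3368} - \frac{27 i \sqrt{7}}{47152}}$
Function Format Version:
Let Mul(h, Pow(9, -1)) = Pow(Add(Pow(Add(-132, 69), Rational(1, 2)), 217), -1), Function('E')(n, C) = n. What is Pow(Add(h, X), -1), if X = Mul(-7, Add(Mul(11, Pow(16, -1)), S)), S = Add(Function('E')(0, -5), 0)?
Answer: Add(Rational(-3599456, 17173297), Mul(Rational(432, 17173297), I, Pow(7, Rational(1, 2)))) ≈ Add(-0.20960, Mul(6.6555e-5, I))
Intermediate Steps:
S = 0 (S = Add(0, 0) = 0)
X = Rational(-77, 16) (X = Mul(-7, Add(Mul(11, Pow(16, -1)), 0)) = Mul(-7, Add(Mul(11, Rational(1, 16)), 0)) = Mul(-7, Add(Rational(11, 16), 0)) = Mul(-7, Rational(11, 16)) = Rational(-77, 16) ≈ -4.8125)
h = Mul(9, Pow(Add(217, Mul(3, I, Pow(7, Rational(1, 2)))), -1)) (h = Mul(9, Pow(Add(Pow(Add(-132, 69), Rational(1, 2)), 217), -1)) = Mul(9, Pow(Add(Pow(-63, Rational(1, 2)), 217), -1)) = Mul(9, Pow(Add(Mul(3, I, Pow(7, Rational(1, 2))), 217), -1)) = Mul(9, Pow(Add(217, Mul(3, I, Pow(7, Rational(1, 2)))), -1)) ≈ Add(0.041419, Mul(-0.0015150, I)))
Pow(Add(h, X), -1) = Pow(Add(Add(Rational(279, 6736), Mul(Rational(-27, 47152), I, Pow(7, Rational(1, 2)))), Rational(-77, 16)), -1) = Pow(Add(Rational(-16069, 3368), Mul(Rational(-27, 47152), I, Pow(7, Rational(1, 2)))), -1)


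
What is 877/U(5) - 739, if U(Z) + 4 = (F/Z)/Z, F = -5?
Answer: -19904/21 ≈ -947.81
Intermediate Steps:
U(Z) = -4 - 5/Z² (U(Z) = -4 + (-5/Z)/Z = -4 - 5/Z²)
877/U(5) - 739 = 877/(-4 - 5/5²) - 739 = 877/(-4 - 5*1/25) - 739 = 877/(-4 - ⅕) - 739 = 877/(-21/5) - 739 = 877*(-5/21) - 739 = -4385/21 - 739 = -19904/21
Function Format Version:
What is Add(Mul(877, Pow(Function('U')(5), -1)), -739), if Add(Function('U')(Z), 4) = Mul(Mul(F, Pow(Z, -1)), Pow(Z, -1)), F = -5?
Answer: Rational(-19904, 21) ≈ -947.81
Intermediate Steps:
Function('U')(Z) = Add(-4, Mul(-5, Pow(Z, -2))) (Function('U')(Z) = Add(-4, Mul(Mul(-5, Pow(Z, -1)), Pow(Z, -1))) = Add(-4, Mul(-5, Pow(Z, -2))))
Add(Mul(877, Pow(Function('U')(5), -1)), -739) = Add(Mul(877, Pow(Add(-4, Mul(-5, Pow(5, -2))), -1)), -739) = Add(Mul(877, Pow(Add(-4, Mul(-5, Rational(1, 25))), -1)), -739) = Add(Mul(877, Pow(Add(-4, Rational(-1, 5)), -1)), -739) = Add(Mul(877, Pow(Rational(-21, 5), -1)), -739) = Add(Mul(877, Rational(-5, 21)), -739) = Add(Rational(-4385, 21), -739) = Rational(-19904, 21)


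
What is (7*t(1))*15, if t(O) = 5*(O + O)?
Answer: 1050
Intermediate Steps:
t(O) = 10*O (t(O) = 5*(2*O) = 10*O)
(7*t(1))*15 = (7*(10*1))*15 = (7*10)*15 = 70*15 = 1050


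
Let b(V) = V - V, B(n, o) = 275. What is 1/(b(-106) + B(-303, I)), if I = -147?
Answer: 1/275 ≈ 0.0036364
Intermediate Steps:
b(V) = 0
1/(b(-106) + B(-303, I)) = 1/(0 + 275) = 1/275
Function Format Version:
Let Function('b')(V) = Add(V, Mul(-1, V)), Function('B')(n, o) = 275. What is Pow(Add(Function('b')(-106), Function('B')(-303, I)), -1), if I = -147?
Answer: Rational(1, 275) ≈ 0.0036364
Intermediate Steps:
Function('b')(V) = 0
Pow(Add(Function('b')(-106), Function('B')(-303, I)), -1) = Pow(Add(0, 275), -1) = Pow(275, -1) = Rational(1, 275)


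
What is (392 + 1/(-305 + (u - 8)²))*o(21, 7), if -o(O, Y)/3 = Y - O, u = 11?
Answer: 2436651/148 ≈ 16464.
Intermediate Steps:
o(O, Y) = -3*Y + 3*O (o(O, Y) = -3*(Y - O) = -3*Y + 3*O)
(392 + 1/(-305 + (u - 8)²))*o(21, 7) = (392 + 1/(-305 + (11 - 8)²))*(-3*7 + 3*21) = (392 + 1/(-305 + 3²))*(-21 + 63) = (392 + 1/(-305 + 9))*42 = (392 + 1/(-296))*42 = (392 - 1/296)*42 = (116031/296)*42 = 2436651/148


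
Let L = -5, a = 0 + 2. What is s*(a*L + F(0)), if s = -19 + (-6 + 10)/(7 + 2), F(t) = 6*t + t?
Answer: 1670/9 ≈ 185.56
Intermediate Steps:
a = 2
F(t) = 7*t
s = -167/9 (s = -19 + 4/9 = -167/9 ≈ -18.556)
s*(a*L + F(0)) = -167*(2*(-5) + 7*0)/9 = -167*(-10 + 0)/9 = -167/9*(-10) = 1670/9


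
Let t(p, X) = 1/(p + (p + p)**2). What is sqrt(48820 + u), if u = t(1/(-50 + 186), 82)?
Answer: 2*sqrt(14991585)/35 ≈ 221.25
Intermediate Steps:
t(p, X) = 1/(p + 4*p**2) (t(p, X) = 1/(p + (2*p)**2) = 1/(p + 4*p**2))
u = 4624/35 (u = 1/((1/(-50 + 186))*(1 + 4/(-50 + 186))) = 1/((1/136)*(1 + 4/136)) = 1/((1/136)*(1 + 4*(1/136))) = 136/(1 + 1/34) = 136/(35/34) = 136*(34/35) = 4624/35 ≈ 132.11)
sqrt(48820 + u) = sqrt(48820 + 4624/35) = sqrt(1713324/35) = 2*sqrt(14991585)/35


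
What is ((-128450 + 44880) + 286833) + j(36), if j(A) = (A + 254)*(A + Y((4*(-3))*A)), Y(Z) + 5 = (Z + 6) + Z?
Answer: -36567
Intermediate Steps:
Y(Z) = 1 + 2*Z (Y(Z) = -5 + ((Z + 6) + Z) = -5 + ((6 + Z) + Z) = -5 + (6 + 2*Z) = 1 + 2*Z)
j(A) = (1 - 23*A)*(254 + A) (j(A) = (A + 254)*(A + (1 + 2*((4*(-3))*A))) = (254 + A)*(A + (1 + 2*(-12*A))) = (254 + A)*(A + (1 - 24*A)) = (254 + A)*(1 - 23*A) = (1 - 23*A)*(254 + A))
((-128450 + 44880) + 286833) + j(36) = ((-128450 + 44880) + 286833) + (254 - 5841*36 - 23*36²) = (-83570 + 286833) + (254 - 210276 - 23*1296) = 203263 + (254 - 210276 - 29808) = 203263 - 239830 = -36567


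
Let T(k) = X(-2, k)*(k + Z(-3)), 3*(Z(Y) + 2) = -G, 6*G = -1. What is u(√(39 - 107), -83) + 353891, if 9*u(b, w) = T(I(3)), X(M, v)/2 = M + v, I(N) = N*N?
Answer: 28666060/81 ≈ 3.5390e+5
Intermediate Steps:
G = -⅙ (G = (⅙)*(-1) = -⅙ ≈ -0.16667)
I(N) = N²
Z(Y) = -35/18 (Z(Y) = -2 + (-1*(-⅙))/3 = -2 + (⅓)*(⅙) = -2 + 1/18 = -35/18)
X(M, v) = 2*M + 2*v (X(M, v) = 2*(M + v) = 2*M + 2*v)
T(k) = (-4 + 2*k)*(-35/18 + k) (T(k) = (2*(-2) + 2*k)*(k - 35/18) = (-4 + 2*k)*(-35/18 + k))
u(b, w) = 889/81 (u(b, w) = ((-35 + 18*3²)*(-2 + 3²)/9)/9 = ((-35 + 18*9)*(-2 + 9)/9)/9 = ((⅑)*(-35 + 162)*7)/9 = ((⅑)*127*7)/9 = (⅑)*(889/9) = 889/81)
u(√(39 - 107), -83) + 353891 = 889/81 + 353891 = 28666060/81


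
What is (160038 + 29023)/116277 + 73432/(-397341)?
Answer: 452947171/314296731 ≈ 1.4411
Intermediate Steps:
(160038 + 29023)/116277 + 73432/(-397341) = 189061*(1/116277) + 73432*(-1/397341) = 189061/116277 - 73432/397341 = 452947171/314296731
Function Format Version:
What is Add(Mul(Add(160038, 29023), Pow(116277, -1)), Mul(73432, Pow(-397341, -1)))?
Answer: Rational(452947171, 314296731) ≈ 1.4411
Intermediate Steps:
Add(Mul(Add(160038, 29023), Pow(116277, -1)), Mul(73432, Pow(-397341, -1))) = Add(Mul(189061, Rational(1, 116277)), Mul(73432, Rational(-1, 397341))) = Add(Rational(189061, 116277), Rational(-73432, 397341)) = Rational(452947171, 314296731)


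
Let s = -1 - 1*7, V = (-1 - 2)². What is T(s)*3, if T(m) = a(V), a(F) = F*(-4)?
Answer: -108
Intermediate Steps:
V = 9 (V = (-3)² = 9)
s = -8 (s = -1 - 7 = -8)
a(F) = -4*F
T(m) = -36 (T(m) = -4*9 = -36)
T(s)*3 = -36*3 = -108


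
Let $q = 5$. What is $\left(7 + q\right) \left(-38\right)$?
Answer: $-456$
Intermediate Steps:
$\left(7 + q\right) \left(-38\right) = \left(7 + 5\right) \left(-38\right) = 12 \left(-38\right) = -456$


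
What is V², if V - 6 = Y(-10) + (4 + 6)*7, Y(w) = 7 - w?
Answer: 8649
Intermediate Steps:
V = 93 (V = 6 + ((7 - 1*(-10)) + (4 + 6)*7) = 6 + ((7 + 10) + 10*7) = 6 + (17 + 70) = 6 + 87 = 93)
V² = 93² = 8649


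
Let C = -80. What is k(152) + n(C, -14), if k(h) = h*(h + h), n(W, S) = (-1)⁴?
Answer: 46209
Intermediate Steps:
n(W, S) = 1
k(h) = 2*h² (k(h) = h*(2*h) = 2*h²)
k(152) + n(C, -14) = 2*152² + 1 = 2*23104 + 1 = 46208 + 1 = 46209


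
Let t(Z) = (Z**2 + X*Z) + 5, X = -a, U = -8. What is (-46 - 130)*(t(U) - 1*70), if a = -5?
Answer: 7216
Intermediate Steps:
X = 5 (X = -1*(-5) = 5)
t(Z) = 5 + Z**2 + 5*Z (t(Z) = (Z**2 + 5*Z) + 5 = 5 + Z**2 + 5*Z)
(-46 - 130)*(t(U) - 1*70) = (-46 - 130)*((5 + (-8)**2 + 5*(-8)) - 1*70) = -176*((5 + 64 - 40) - 70) = -176*(29 - 70) = -176*(-41) = 7216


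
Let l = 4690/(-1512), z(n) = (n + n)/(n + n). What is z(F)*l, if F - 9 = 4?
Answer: -335/108 ≈ -3.1019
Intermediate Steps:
F = 13 (F = 9 + 4 = 13)
z(n) = 1 (z(n) = (2*n)/((2*n)) = (2*n)*(1/(2*n)) = 1)
l = -335/108 (l = 4690*(-1/1512) = -335/108 ≈ -3.1019)
z(F)*l = 1*(-335/108) = -335/108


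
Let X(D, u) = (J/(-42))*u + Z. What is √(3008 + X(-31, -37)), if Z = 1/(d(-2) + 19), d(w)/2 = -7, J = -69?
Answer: √14442330/70 ≈ 54.290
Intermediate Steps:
d(w) = -14 (d(w) = 2*(-7) = -14)
Z = ⅕ (Z = 1/(-14 + 19) = 1/5 = ⅕ ≈ 0.20000)
X(D, u) = ⅕ + 23*u/14 (X(D, u) = (-69/(-42))*u + ⅕ = (-69*(-1/42))*u + ⅕ = 23*u/14 + ⅕ = ⅕ + 23*u/14)
√(3008 + X(-31, -37)) = √(3008 + (⅕ + (23/14)*(-37))) = √(3008 + (⅕ - 851/14)) = √(3008 - 4241/70) = √(206319/70) = √14442330/70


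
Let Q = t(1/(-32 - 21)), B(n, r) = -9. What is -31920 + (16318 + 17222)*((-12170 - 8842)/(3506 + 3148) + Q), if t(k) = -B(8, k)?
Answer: 181906380/1109 ≈ 1.6403e+5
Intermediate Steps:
t(k) = 9 (t(k) = -1*(-9) = 9)
Q = 9
-31920 + (16318 + 17222)*((-12170 - 8842)/(3506 + 3148) + Q) = -31920 + (16318 + 17222)*((-12170 - 8842)/(3506 + 3148) + 9) = -31920 + 33540*(-21012/6654 + 9) = -31920 + 33540*(-21012*1/6654 + 9) = -31920 + 33540*(-3502/1109 + 9) = -31920 + 33540*(6479/1109) = -31920 + 217305660/1109 = 181906380/1109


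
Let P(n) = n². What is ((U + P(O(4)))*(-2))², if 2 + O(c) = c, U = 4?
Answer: 256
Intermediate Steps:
O(c) = -2 + c
((U + P(O(4)))*(-2))² = ((4 + (-2 + 4)²)*(-2))² = ((4 + 2²)*(-2))² = ((4 + 4)*(-2))² = (8*(-2))² = (-16)² = 256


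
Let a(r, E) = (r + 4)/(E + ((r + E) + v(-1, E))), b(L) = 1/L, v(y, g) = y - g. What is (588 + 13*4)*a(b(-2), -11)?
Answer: -896/5 ≈ -179.20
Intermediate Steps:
a(r, E) = (4 + r)/(-1 + E + r) (a(r, E) = (r + 4)/(E + ((r + E) + (-1 - E))) = (4 + r)/(E + ((E + r) + (-1 - E))) = (4 + r)/(E + (-1 + r)) = (4 + r)/(-1 + E + r))
(588 + 13*4)*a(b(-2), -11) = (588 + 13*4)*((4 + 1/(-2))/(-1 - 11 + 1/(-2))) = (588 + 52)*((4 - 1/2)/(-1 - 11 - 1/2)) = 640*((7/2)/(-25/2)) = 640*(-2/25*7/2) = 640*(-7/25) = -896/5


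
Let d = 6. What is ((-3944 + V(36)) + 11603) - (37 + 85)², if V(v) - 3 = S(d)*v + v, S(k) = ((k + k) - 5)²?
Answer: -5422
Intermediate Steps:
S(k) = (-5 + 2*k)² (S(k) = (2*k - 5)² = (-5 + 2*k)²)
V(v) = 3 + 50*v (V(v) = 3 + ((-5 + 2*6)²*v + v) = 3 + ((-5 + 12)²*v + v) = 3 + (7²*v + v) = 3 + (49*v + v) = 3 + 50*v)
((-3944 + V(36)) + 11603) - (37 + 85)² = ((-3944 + (3 + 50*36)) + 11603) - (37 + 85)² = ((-3944 + (3 + 1800)) + 11603) - 1*122² = ((-3944 + 1803) + 11603) - 1*14884 = (-2141 + 11603) - 14884 = 9462 - 14884 = -5422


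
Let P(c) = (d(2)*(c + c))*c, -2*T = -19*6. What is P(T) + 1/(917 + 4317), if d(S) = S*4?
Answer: 272084257/5234 ≈ 51984.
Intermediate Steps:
d(S) = 4*S
T = 57 (T = -(-19)*6/2 = -1/2*(-114) = 57)
P(c) = 16*c**2 (P(c) = ((4*2)*(c + c))*c = (8*(2*c))*c = (16*c)*c = 16*c**2)
P(T) + 1/(917 + 4317) = 16*57**2 + 1/(917 + 4317) = 16*3249 + 1/5234 = 51984 + 1/5234 = 272084257/5234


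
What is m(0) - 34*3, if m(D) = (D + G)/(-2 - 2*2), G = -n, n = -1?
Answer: -613/6 ≈ -102.17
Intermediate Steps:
G = 1 (G = -1*(-1) = 1)
m(D) = -⅙ - D/6 (m(D) = (D + 1)/(-2 - 2*2) = (1 + D)/(-2 - 4) = (1 + D)/(-6) = -(1 + D)/6 = -⅙ - D/6)
m(0) - 34*3 = (-⅙ - ⅙*0) - 34*3 = (-⅙ + 0) - 102 = -⅙ - 102 = -613/6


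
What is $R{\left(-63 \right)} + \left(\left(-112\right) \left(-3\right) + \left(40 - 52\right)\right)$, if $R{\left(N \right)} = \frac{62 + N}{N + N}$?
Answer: $\frac{40825}{126} \approx 324.01$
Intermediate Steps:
$R{\left(N \right)} = \frac{62 + N}{2 N}$
$R{\left(-63 \right)} + \left(\left(-112\right) \left(-3\right) + \left(40 - 52\right)\right) = \frac{62 - 63}{2 \left(-63\right)} + \left(\left(-112\right) \left(-3\right) + \left(40 - 52\right)\right) = \frac{1}{2} \left(- \frac{1}{63}\right) \left(-1\right) + \left(336 - 12\right) = \frac{1}{126} + 324 = \frac{40825}{126}$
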